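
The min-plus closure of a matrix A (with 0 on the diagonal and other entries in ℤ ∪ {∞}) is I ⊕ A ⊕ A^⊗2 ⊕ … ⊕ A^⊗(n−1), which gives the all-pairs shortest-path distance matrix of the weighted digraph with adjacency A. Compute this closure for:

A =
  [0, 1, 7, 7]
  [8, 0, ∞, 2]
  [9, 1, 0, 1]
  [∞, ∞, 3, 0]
Closure =
  [0, 1, 6, 3]
  [8, 0, 5, 2]
  [9, 1, 0, 1]
  [12, 4, 3, 0]

This is the Floyd-Warshall all-pairs shortest-path computation. For each intermediate vertex k = 0, 1, …, 3, update dist[i][j] ← min(dist[i][j], dist[i][k] + dist[k][j]). The final matrix gives, for each (i, j), the minimum total weight of any directed path from i to j (possibly empty when i = j).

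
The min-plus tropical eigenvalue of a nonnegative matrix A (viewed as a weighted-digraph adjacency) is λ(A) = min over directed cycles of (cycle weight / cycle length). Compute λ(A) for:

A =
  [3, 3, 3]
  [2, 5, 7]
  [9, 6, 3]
λ(A) = 5/2

Enumerate directed cycles and compute their means (weight / length). Sample:
  cycle 0 → 0: weight = 3, length = 1, mean = 3/1 ≈ 3.000
  cycle 1 → 1: weight = 5, length = 1, mean = 5/1 ≈ 5.000
  cycle 2 → 2: weight = 3, length = 1, mean = 3/1 ≈ 3.000
  cycle 0 → 1 → 0: weight = 5, length = 2, mean = 5/2 ≈ 2.500
  cycle 0 → 2 → 0: weight = 12, length = 2, mean = 12/2 ≈ 6.000
  cycle 1 → 0 → 1: weight = 5, length = 2, mean = 5/2 ≈ 2.500
Minimum mean = 2.500, attained e.g. along the cycle 0 → 1 → 0 with weight 5 and length 2. So λ(A) = 5/2 = 5/2.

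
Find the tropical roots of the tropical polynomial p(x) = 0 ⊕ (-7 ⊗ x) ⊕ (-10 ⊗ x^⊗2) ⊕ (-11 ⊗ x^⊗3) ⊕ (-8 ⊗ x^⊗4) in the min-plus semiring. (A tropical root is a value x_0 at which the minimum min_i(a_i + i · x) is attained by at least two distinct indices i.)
Roots: {-3, 1, 3, 7}

Each tropical root is a break point of the lower envelope of the lines y = a_i + i · x (there are 5 lines, with slopes 0, 1, ..., 4). Only the lines that attain the minimum somewhere contribute to roots; other lines are dominated. Here the surviving (envelope) indices are i = 4, i = 3, i = 2, i = 1, i = 0.
Intersections between consecutive envelope lines give the roots: for adjacent envelope indices i < j the intersection is x = (a_i − a_j) / (j − i). Reading off the sorted break points: {-3, 1, 3, 7}.
Verification: at each break x_0, at least two indices attain the minimum of min_i(a_i + i · x_0).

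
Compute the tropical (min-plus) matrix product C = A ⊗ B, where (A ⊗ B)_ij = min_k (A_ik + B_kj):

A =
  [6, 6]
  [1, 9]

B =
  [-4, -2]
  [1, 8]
A ⊗ B =
  [2, 4]
  [-3, -1]

Apply the min-plus product entry-by-entry:
  C[0][0] = min over k of (A[0][0] + B[0][0] = 6 + -4 = 2, A[0][1] + B[1][0] = 6 + 1 = 7) = 2 (attained at k = 0)
  C[0][1] = min over k of (A[0][0] + B[0][1] = 6 + -2 = 4, A[0][1] + B[1][1] = 6 + 8 = 14) = 4 (attained at k = 0)
  C[1][0] = min over k of (A[1][0] + B[0][0] = 1 + -4 = -3, A[1][1] + B[1][0] = 9 + 1 = 10) = -3 (attained at k = 0)
  C[1][1] = min over k of (A[1][0] + B[0][1] = 1 + -2 = -1, A[1][1] + B[1][1] = 9 + 8 = 17) = -1 (attained at k = 0)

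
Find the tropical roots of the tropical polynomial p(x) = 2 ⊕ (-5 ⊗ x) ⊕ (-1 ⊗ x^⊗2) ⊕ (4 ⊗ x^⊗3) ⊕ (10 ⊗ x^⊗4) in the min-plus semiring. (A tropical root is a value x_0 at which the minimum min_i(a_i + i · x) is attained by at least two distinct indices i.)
Roots: {-6, -5, -4, 7}

Each tropical root is a break point of the lower envelope of the lines y = a_i + i · x (there are 5 lines, with slopes 0, 1, ..., 4). Only the lines that attain the minimum somewhere contribute to roots; other lines are dominated. Here the surviving (envelope) indices are i = 4, i = 3, i = 2, i = 1, i = 0.
Intersections between consecutive envelope lines give the roots: for adjacent envelope indices i < j the intersection is x = (a_i − a_j) / (j − i). Reading off the sorted break points: {-6, -5, -4, 7}.
Verification: at each break x_0, at least two indices attain the minimum of min_i(a_i + i · x_0).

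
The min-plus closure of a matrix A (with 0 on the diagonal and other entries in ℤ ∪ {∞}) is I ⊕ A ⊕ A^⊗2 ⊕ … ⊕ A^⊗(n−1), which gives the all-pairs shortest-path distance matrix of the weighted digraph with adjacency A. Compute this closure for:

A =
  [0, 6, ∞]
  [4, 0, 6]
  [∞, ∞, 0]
Closure =
  [0, 6, 12]
  [4, 0, 6]
  [∞, ∞, 0]

This is the Floyd-Warshall all-pairs shortest-path computation. For each intermediate vertex k = 0, 1, …, 2, update dist[i][j] ← min(dist[i][j], dist[i][k] + dist[k][j]). The final matrix gives, for each (i, j), the minimum total weight of any directed path from i to j (possibly empty when i = j).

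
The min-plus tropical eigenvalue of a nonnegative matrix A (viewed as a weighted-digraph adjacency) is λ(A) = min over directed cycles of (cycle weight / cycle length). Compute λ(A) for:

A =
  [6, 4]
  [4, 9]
λ(A) = 4

Enumerate directed cycles and compute their means (weight / length). Sample:
  cycle 0 → 0: weight = 6, length = 1, mean = 6/1 ≈ 6.000
  cycle 1 → 1: weight = 9, length = 1, mean = 9/1 ≈ 9.000
  cycle 0 → 1 → 0: weight = 8, length = 2, mean = 8/2 ≈ 4.000
  cycle 1 → 0 → 1: weight = 8, length = 2, mean = 8/2 ≈ 4.000
Minimum mean = 4.000, attained e.g. along the cycle 0 → 1 → 0 with weight 8 and length 2. So λ(A) = 8/2 = 4.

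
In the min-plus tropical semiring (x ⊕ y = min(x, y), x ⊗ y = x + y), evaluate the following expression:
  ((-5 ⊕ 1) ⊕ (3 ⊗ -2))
((-5 ⊕ 1) ⊕ (3 ⊗ -2)) = -5

Expand innermost to outermost. Recall ⊕ takes the minimum of its arguments and ⊗ takes their sum. Working out the expression ((-5 ⊕ 1) ⊕ (3 ⊗ -2)) gives -5.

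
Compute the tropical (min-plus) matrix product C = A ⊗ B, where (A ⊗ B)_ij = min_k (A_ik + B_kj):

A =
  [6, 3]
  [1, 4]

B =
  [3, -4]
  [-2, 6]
A ⊗ B =
  [1, 2]
  [2, -3]

Apply the min-plus product entry-by-entry:
  C[0][0] = min over k of (A[0][0] + B[0][0] = 6 + 3 = 9, A[0][1] + B[1][0] = 3 + -2 = 1) = 1 (attained at k = 1)
  C[0][1] = min over k of (A[0][0] + B[0][1] = 6 + -4 = 2, A[0][1] + B[1][1] = 3 + 6 = 9) = 2 (attained at k = 0)
  C[1][0] = min over k of (A[1][0] + B[0][0] = 1 + 3 = 4, A[1][1] + B[1][0] = 4 + -2 = 2) = 2 (attained at k = 1)
  C[1][1] = min over k of (A[1][0] + B[0][1] = 1 + -4 = -3, A[1][1] + B[1][1] = 4 + 6 = 10) = -3 (attained at k = 0)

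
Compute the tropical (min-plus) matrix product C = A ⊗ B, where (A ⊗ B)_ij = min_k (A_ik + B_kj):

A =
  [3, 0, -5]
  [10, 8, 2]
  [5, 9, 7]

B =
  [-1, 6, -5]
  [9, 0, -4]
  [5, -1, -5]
A ⊗ B =
  [0, -6, -10]
  [7, 1, -3]
  [4, 6, 0]

Apply the min-plus product entry-by-entry:
  C[0][0] = min over k of (A[0][0] + B[0][0] = 3 + -1 = 2, A[0][1] + B[1][0] = 0 + 9 = 9, A[0][2] + B[2][0] = -5 + 5 = 0) = 0 (attained at k = 2)
  C[0][1] = min over k of (A[0][0] + B[0][1] = 3 + 6 = 9, A[0][1] + B[1][1] = 0 + 0 = 0, A[0][2] + B[2][1] = -5 + -1 = -6) = -6 (attained at k = 2)
  C[0][2] = min over k of (A[0][0] + B[0][2] = 3 + -5 = -2, A[0][1] + B[1][2] = 0 + -4 = -4, A[0][2] + B[2][2] = -5 + -5 = -10) = -10 (attained at k = 2)
  C[1][0] = min over k of (A[1][0] + B[0][0] = 10 + -1 = 9, A[1][1] + B[1][0] = 8 + 9 = 17, A[1][2] + B[2][0] = 2 + 5 = 7) = 7 (attained at k = 2)
  C[1][1] = min over k of (A[1][0] + B[0][1] = 10 + 6 = 16, A[1][1] + B[1][1] = 8 + 0 = 8, A[1][2] + B[2][1] = 2 + -1 = 1) = 1 (attained at k = 2)
  C[1][2] = min over k of (A[1][0] + B[0][2] = 10 + -5 = 5, A[1][1] + B[1][2] = 8 + -4 = 4, A[1][2] + B[2][2] = 2 + -5 = -3) = -3 (attained at k = 2)
  C[2][0] = min over k of (A[2][0] + B[0][0] = 5 + -1 = 4, A[2][1] + B[1][0] = 9 + 9 = 18, A[2][2] + B[2][0] = 7 + 5 = 12) = 4 (attained at k = 0)
  C[2][1] = min over k of (A[2][0] + B[0][1] = 5 + 6 = 11, A[2][1] + B[1][1] = 9 + 0 = 9, A[2][2] + B[2][1] = 7 + -1 = 6) = 6 (attained at k = 2)
  C[2][2] = min over k of (A[2][0] + B[0][2] = 5 + -5 = 0, A[2][1] + B[1][2] = 9 + -4 = 5, A[2][2] + B[2][2] = 7 + -5 = 2) = 0 (attained at k = 0)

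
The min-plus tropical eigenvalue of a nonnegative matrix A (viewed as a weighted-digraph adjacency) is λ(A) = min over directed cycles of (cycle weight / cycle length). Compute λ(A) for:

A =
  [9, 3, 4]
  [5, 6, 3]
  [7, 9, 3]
λ(A) = 3

Enumerate directed cycles and compute their means (weight / length). Sample:
  cycle 0 → 0: weight = 9, length = 1, mean = 9/1 ≈ 9.000
  cycle 1 → 1: weight = 6, length = 1, mean = 6/1 ≈ 6.000
  cycle 2 → 2: weight = 3, length = 1, mean = 3/1 ≈ 3.000
  cycle 0 → 1 → 0: weight = 8, length = 2, mean = 8/2 ≈ 4.000
  cycle 0 → 2 → 0: weight = 11, length = 2, mean = 11/2 ≈ 5.500
  cycle 1 → 0 → 1: weight = 8, length = 2, mean = 8/2 ≈ 4.000
Minimum mean = 3.000, attained e.g. along the cycle 2 → 2 with weight 3 and length 1. So λ(A) = 3/1 = 3.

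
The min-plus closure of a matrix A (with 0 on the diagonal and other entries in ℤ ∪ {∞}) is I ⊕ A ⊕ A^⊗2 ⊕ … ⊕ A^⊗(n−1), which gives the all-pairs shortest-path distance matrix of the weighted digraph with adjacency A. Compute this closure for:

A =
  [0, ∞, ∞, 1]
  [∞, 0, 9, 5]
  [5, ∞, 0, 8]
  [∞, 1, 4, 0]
Closure =
  [0, 2, 5, 1]
  [14, 0, 9, 5]
  [5, 7, 0, 6]
  [9, 1, 4, 0]

This is the Floyd-Warshall all-pairs shortest-path computation. For each intermediate vertex k = 0, 1, …, 3, update dist[i][j] ← min(dist[i][j], dist[i][k] + dist[k][j]). The final matrix gives, for each (i, j), the minimum total weight of any directed path from i to j (possibly empty when i = j).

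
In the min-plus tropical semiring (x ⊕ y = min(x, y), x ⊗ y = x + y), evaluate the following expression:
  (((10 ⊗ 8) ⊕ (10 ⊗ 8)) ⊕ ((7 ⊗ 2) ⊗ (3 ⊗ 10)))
(((10 ⊗ 8) ⊕ (10 ⊗ 8)) ⊕ ((7 ⊗ 2) ⊗ (3 ⊗ 10))) = 18

Expand innermost to outermost. Recall ⊕ takes the minimum of its arguments and ⊗ takes their sum. Working out the expression (((10 ⊗ 8) ⊕ (10 ⊗ 8)) ⊕ ((7 ⊗ 2) ⊗ (3 ⊗ 10))) gives 18.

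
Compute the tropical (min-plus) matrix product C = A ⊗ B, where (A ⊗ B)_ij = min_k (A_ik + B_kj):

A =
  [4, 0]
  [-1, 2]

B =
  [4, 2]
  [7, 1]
A ⊗ B =
  [7, 1]
  [3, 1]

Apply the min-plus product entry-by-entry:
  C[0][0] = min over k of (A[0][0] + B[0][0] = 4 + 4 = 8, A[0][1] + B[1][0] = 0 + 7 = 7) = 7 (attained at k = 1)
  C[0][1] = min over k of (A[0][0] + B[0][1] = 4 + 2 = 6, A[0][1] + B[1][1] = 0 + 1 = 1) = 1 (attained at k = 1)
  C[1][0] = min over k of (A[1][0] + B[0][0] = -1 + 4 = 3, A[1][1] + B[1][0] = 2 + 7 = 9) = 3 (attained at k = 0)
  C[1][1] = min over k of (A[1][0] + B[0][1] = -1 + 2 = 1, A[1][1] + B[1][1] = 2 + 1 = 3) = 1 (attained at k = 0)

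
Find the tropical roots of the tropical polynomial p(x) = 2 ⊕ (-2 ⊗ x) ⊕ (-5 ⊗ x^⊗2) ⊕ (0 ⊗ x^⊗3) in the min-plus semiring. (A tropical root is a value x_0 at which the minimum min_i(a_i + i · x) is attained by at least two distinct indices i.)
Roots: {-5, 3, 4}

Each tropical root is a break point of the lower envelope of the lines y = a_i + i · x (there are 4 lines, with slopes 0, 1, ..., 3). Only the lines that attain the minimum somewhere contribute to roots; other lines are dominated. Here the surviving (envelope) indices are i = 3, i = 2, i = 1, i = 0.
Intersections between consecutive envelope lines give the roots: for adjacent envelope indices i < j the intersection is x = (a_i − a_j) / (j − i). Reading off the sorted break points: {-5, 3, 4}.
Verification: at each break x_0, at least two indices attain the minimum of min_i(a_i + i · x_0).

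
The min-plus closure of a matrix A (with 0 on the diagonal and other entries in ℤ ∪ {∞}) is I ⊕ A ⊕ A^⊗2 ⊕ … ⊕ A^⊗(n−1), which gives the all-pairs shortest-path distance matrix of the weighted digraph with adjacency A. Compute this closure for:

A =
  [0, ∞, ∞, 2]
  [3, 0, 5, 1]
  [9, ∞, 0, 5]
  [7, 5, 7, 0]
Closure =
  [0, 7, 9, 2]
  [3, 0, 5, 1]
  [9, 10, 0, 5]
  [7, 5, 7, 0]

This is the Floyd-Warshall all-pairs shortest-path computation. For each intermediate vertex k = 0, 1, …, 3, update dist[i][j] ← min(dist[i][j], dist[i][k] + dist[k][j]). The final matrix gives, for each (i, j), the minimum total weight of any directed path from i to j (possibly empty when i = j).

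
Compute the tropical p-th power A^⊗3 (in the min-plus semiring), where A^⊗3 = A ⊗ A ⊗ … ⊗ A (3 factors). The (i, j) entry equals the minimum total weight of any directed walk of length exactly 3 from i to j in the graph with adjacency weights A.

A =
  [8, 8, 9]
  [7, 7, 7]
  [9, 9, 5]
A^⊗3 =
  [22, 22, 19]
  [21, 21, 17]
  [19, 19, 15]

Each entry (A^⊗3)_ij equals the minimum over all length-3 walks i = v_0 → v_1 → … → v_3 = j of Σ_t A[v_t][v_{t+1}]. For example, for (i, j) = (0, 2) we minimise over 9 possible intermediate vertex sequences; the minimum is 19, attained along the walk 0 → 2 → 2 → 2.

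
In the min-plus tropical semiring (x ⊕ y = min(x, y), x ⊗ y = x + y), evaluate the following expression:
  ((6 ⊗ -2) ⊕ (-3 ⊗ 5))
((6 ⊗ -2) ⊕ (-3 ⊗ 5)) = 2

Expand innermost to outermost. Recall ⊕ takes the minimum of its arguments and ⊗ takes their sum. Working out the expression ((6 ⊗ -2) ⊕ (-3 ⊗ 5)) gives 2.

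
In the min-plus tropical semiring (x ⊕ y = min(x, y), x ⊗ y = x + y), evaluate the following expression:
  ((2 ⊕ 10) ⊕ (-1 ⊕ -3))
((2 ⊕ 10) ⊕ (-1 ⊕ -3)) = -3

Expand innermost to outermost. Recall ⊕ takes the minimum of its arguments and ⊗ takes their sum. Working out the expression ((2 ⊕ 10) ⊕ (-1 ⊕ -3)) gives -3.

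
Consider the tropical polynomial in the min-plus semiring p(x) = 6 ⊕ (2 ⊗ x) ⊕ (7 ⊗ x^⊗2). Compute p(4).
p(4) = 6

A tropical monomial a ⊗ x^⊗i evaluates to a + i · x. Evaluating each term at x = 4:
  Term 0 contributes 6 + 0 · 4 = 6
  Term 1 contributes 2 + 1 · 4 = 6
  Term 2 contributes 7 + 2 · 4 = 15
p(4) = ⊕ of these = min[6, 6, 15] = 6.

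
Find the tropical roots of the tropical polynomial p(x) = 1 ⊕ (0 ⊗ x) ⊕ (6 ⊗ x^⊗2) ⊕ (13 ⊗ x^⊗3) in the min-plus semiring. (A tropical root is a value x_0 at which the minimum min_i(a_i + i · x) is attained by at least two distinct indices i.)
Roots: {-7, -6, 1}

Each tropical root is a break point of the lower envelope of the lines y = a_i + i · x (there are 4 lines, with slopes 0, 1, ..., 3). Only the lines that attain the minimum somewhere contribute to roots; other lines are dominated. Here the surviving (envelope) indices are i = 3, i = 2, i = 1, i = 0.
Intersections between consecutive envelope lines give the roots: for adjacent envelope indices i < j the intersection is x = (a_i − a_j) / (j − i). Reading off the sorted break points: {-7, -6, 1}.
Verification: at each break x_0, at least two indices attain the minimum of min_i(a_i + i · x_0).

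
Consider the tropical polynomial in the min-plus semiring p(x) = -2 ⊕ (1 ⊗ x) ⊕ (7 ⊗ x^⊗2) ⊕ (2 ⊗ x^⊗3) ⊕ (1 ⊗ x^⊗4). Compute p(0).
p(0) = -2

A tropical monomial a ⊗ x^⊗i evaluates to a + i · x. Evaluating each term at x = 0:
  Term 0 contributes -2 + 0 · 0 = -2
  Term 1 contributes 1 + 1 · 0 = 1
  Term 2 contributes 7 + 2 · 0 = 7
  Term 3 contributes 2 + 3 · 0 = 2
  Term 4 contributes 1 + 4 · 0 = 1
p(0) = ⊕ of these = min[-2, 1, 7, 2, 1] = -2.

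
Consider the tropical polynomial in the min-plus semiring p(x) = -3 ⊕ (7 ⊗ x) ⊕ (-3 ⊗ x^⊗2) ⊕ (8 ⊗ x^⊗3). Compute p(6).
p(6) = -3

A tropical monomial a ⊗ x^⊗i evaluates to a + i · x. Evaluating each term at x = 6:
  Term 0 contributes -3 + 0 · 6 = -3
  Term 1 contributes 7 + 1 · 6 = 13
  Term 2 contributes -3 + 2 · 6 = 9
  Term 3 contributes 8 + 3 · 6 = 26
p(6) = ⊕ of these = min[-3, 13, 9, 26] = -3.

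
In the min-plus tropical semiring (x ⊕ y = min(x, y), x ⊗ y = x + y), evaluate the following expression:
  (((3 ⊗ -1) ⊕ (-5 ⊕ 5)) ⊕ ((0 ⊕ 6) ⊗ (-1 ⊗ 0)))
(((3 ⊗ -1) ⊕ (-5 ⊕ 5)) ⊕ ((0 ⊕ 6) ⊗ (-1 ⊗ 0))) = -5

Expand innermost to outermost. Recall ⊕ takes the minimum of its arguments and ⊗ takes their sum. Working out the expression (((3 ⊗ -1) ⊕ (-5 ⊕ 5)) ⊕ ((0 ⊕ 6) ⊗ (-1 ⊗ 0))) gives -5.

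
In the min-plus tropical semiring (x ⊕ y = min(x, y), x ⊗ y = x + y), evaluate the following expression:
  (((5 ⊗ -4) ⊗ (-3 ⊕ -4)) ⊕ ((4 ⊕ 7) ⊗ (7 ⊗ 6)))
(((5 ⊗ -4) ⊗ (-3 ⊕ -4)) ⊕ ((4 ⊕ 7) ⊗ (7 ⊗ 6))) = -3

Expand innermost to outermost. Recall ⊕ takes the minimum of its arguments and ⊗ takes their sum. Working out the expression (((5 ⊗ -4) ⊗ (-3 ⊕ -4)) ⊕ ((4 ⊕ 7) ⊗ (7 ⊗ 6))) gives -3.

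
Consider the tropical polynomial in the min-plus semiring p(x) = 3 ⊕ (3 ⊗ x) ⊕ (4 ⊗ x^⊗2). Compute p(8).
p(8) = 3

A tropical monomial a ⊗ x^⊗i evaluates to a + i · x. Evaluating each term at x = 8:
  Term 0 contributes 3 + 0 · 8 = 3
  Term 1 contributes 3 + 1 · 8 = 11
  Term 2 contributes 4 + 2 · 8 = 20
p(8) = ⊕ of these = min[3, 11, 20] = 3.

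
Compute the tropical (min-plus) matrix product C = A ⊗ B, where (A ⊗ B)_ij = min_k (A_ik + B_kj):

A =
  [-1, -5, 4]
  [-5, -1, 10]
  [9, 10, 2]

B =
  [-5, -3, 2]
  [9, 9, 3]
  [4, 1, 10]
A ⊗ B =
  [-6, -4, -2]
  [-10, -8, -3]
  [4, 3, 11]

Apply the min-plus product entry-by-entry:
  C[0][0] = min over k of (A[0][0] + B[0][0] = -1 + -5 = -6, A[0][1] + B[1][0] = -5 + 9 = 4, A[0][2] + B[2][0] = 4 + 4 = 8) = -6 (attained at k = 0)
  C[0][1] = min over k of (A[0][0] + B[0][1] = -1 + -3 = -4, A[0][1] + B[1][1] = -5 + 9 = 4, A[0][2] + B[2][1] = 4 + 1 = 5) = -4 (attained at k = 0)
  C[0][2] = min over k of (A[0][0] + B[0][2] = -1 + 2 = 1, A[0][1] + B[1][2] = -5 + 3 = -2, A[0][2] + B[2][2] = 4 + 10 = 14) = -2 (attained at k = 1)
  C[1][0] = min over k of (A[1][0] + B[0][0] = -5 + -5 = -10, A[1][1] + B[1][0] = -1 + 9 = 8, A[1][2] + B[2][0] = 10 + 4 = 14) = -10 (attained at k = 0)
  C[1][1] = min over k of (A[1][0] + B[0][1] = -5 + -3 = -8, A[1][1] + B[1][1] = -1 + 9 = 8, A[1][2] + B[2][1] = 10 + 1 = 11) = -8 (attained at k = 0)
  C[1][2] = min over k of (A[1][0] + B[0][2] = -5 + 2 = -3, A[1][1] + B[1][2] = -1 + 3 = 2, A[1][2] + B[2][2] = 10 + 10 = 20) = -3 (attained at k = 0)
  C[2][0] = min over k of (A[2][0] + B[0][0] = 9 + -5 = 4, A[2][1] + B[1][0] = 10 + 9 = 19, A[2][2] + B[2][0] = 2 + 4 = 6) = 4 (attained at k = 0)
  C[2][1] = min over k of (A[2][0] + B[0][1] = 9 + -3 = 6, A[2][1] + B[1][1] = 10 + 9 = 19, A[2][2] + B[2][1] = 2 + 1 = 3) = 3 (attained at k = 2)
  C[2][2] = min over k of (A[2][0] + B[0][2] = 9 + 2 = 11, A[2][1] + B[1][2] = 10 + 3 = 13, A[2][2] + B[2][2] = 2 + 10 = 12) = 11 (attained at k = 0)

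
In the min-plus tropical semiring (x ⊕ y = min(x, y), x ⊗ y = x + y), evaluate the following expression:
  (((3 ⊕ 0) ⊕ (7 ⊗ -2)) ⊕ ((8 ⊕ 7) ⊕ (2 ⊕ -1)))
(((3 ⊕ 0) ⊕ (7 ⊗ -2)) ⊕ ((8 ⊕ 7) ⊕ (2 ⊕ -1))) = -1

Expand innermost to outermost. Recall ⊕ takes the minimum of its arguments and ⊗ takes their sum. Working out the expression (((3 ⊕ 0) ⊕ (7 ⊗ -2)) ⊕ ((8 ⊕ 7) ⊕ (2 ⊕ -1))) gives -1.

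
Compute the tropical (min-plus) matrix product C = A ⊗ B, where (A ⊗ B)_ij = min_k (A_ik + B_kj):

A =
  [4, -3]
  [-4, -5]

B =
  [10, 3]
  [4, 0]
A ⊗ B =
  [1, -3]
  [-1, -5]

Apply the min-plus product entry-by-entry:
  C[0][0] = min over k of (A[0][0] + B[0][0] = 4 + 10 = 14, A[0][1] + B[1][0] = -3 + 4 = 1) = 1 (attained at k = 1)
  C[0][1] = min over k of (A[0][0] + B[0][1] = 4 + 3 = 7, A[0][1] + B[1][1] = -3 + 0 = -3) = -3 (attained at k = 1)
  C[1][0] = min over k of (A[1][0] + B[0][0] = -4 + 10 = 6, A[1][1] + B[1][0] = -5 + 4 = -1) = -1 (attained at k = 1)
  C[1][1] = min over k of (A[1][0] + B[0][1] = -4 + 3 = -1, A[1][1] + B[1][1] = -5 + 0 = -5) = -5 (attained at k = 1)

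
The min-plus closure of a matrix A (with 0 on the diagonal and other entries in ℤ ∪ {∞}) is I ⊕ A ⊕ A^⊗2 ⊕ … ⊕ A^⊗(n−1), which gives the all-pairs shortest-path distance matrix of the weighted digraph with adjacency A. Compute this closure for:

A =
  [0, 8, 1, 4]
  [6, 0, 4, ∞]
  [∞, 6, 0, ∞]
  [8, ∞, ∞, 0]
Closure =
  [0, 7, 1, 4]
  [6, 0, 4, 10]
  [12, 6, 0, 16]
  [8, 15, 9, 0]

This is the Floyd-Warshall all-pairs shortest-path computation. For each intermediate vertex k = 0, 1, …, 3, update dist[i][j] ← min(dist[i][j], dist[i][k] + dist[k][j]). The final matrix gives, for each (i, j), the minimum total weight of any directed path from i to j (possibly empty when i = j).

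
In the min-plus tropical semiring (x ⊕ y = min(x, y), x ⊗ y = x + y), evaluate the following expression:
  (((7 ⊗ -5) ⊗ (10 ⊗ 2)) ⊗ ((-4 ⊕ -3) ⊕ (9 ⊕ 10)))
(((7 ⊗ -5) ⊗ (10 ⊗ 2)) ⊗ ((-4 ⊕ -3) ⊕ (9 ⊕ 10))) = 10

Expand innermost to outermost. Recall ⊕ takes the minimum of its arguments and ⊗ takes their sum. Working out the expression (((7 ⊗ -5) ⊗ (10 ⊗ 2)) ⊗ ((-4 ⊕ -3) ⊕ (9 ⊕ 10))) gives 10.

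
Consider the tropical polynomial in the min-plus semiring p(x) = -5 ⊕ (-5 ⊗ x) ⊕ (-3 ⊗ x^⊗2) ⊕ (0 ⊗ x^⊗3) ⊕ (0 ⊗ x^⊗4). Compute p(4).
p(4) = -5

A tropical monomial a ⊗ x^⊗i evaluates to a + i · x. Evaluating each term at x = 4:
  Term 0 contributes -5 + 0 · 4 = -5
  Term 1 contributes -5 + 1 · 4 = -1
  Term 2 contributes -3 + 2 · 4 = 5
  Term 3 contributes 0 + 3 · 4 = 12
  Term 4 contributes 0 + 4 · 4 = 16
p(4) = ⊕ of these = min[-5, -1, 5, 12, 16] = -5.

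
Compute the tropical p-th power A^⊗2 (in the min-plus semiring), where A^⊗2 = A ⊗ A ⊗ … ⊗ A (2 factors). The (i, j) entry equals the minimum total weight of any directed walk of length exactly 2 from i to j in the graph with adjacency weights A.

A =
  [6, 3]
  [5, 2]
A^⊗2 =
  [8, 5]
  [7, 4]

Each entry (A^⊗2)_ij equals the minimum over all length-2 walks i = v_0 → v_1 → … → v_2 = j of Σ_t A[v_t][v_{t+1}]. For example, for (i, j) = (0, 1) we minimise over 2 possible intermediate vertex sequences; the minimum is 5, attained along the walk 0 → 1 → 1.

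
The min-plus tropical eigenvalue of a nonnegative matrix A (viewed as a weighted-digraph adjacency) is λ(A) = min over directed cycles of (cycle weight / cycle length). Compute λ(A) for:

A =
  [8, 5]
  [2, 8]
λ(A) = 7/2

Enumerate directed cycles and compute their means (weight / length). Sample:
  cycle 0 → 0: weight = 8, length = 1, mean = 8/1 ≈ 8.000
  cycle 1 → 1: weight = 8, length = 1, mean = 8/1 ≈ 8.000
  cycle 0 → 1 → 0: weight = 7, length = 2, mean = 7/2 ≈ 3.500
  cycle 1 → 0 → 1: weight = 7, length = 2, mean = 7/2 ≈ 3.500
Minimum mean = 3.500, attained e.g. along the cycle 0 → 1 → 0 with weight 7 and length 2. So λ(A) = 7/2 = 7/2.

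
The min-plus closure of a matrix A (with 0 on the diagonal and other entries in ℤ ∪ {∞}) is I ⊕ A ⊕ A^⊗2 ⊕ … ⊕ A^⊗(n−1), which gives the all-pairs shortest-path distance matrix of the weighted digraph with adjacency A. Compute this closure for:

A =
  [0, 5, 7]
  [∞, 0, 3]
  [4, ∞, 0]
Closure =
  [0, 5, 7]
  [7, 0, 3]
  [4, 9, 0]

This is the Floyd-Warshall all-pairs shortest-path computation. For each intermediate vertex k = 0, 1, …, 2, update dist[i][j] ← min(dist[i][j], dist[i][k] + dist[k][j]). The final matrix gives, for each (i, j), the minimum total weight of any directed path from i to j (possibly empty when i = j).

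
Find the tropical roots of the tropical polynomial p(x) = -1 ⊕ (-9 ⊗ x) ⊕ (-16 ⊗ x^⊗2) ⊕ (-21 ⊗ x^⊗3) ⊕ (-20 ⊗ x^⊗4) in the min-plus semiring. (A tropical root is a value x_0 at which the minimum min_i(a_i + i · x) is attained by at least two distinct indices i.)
Roots: {-1, 5, 7, 8}

Each tropical root is a break point of the lower envelope of the lines y = a_i + i · x (there are 5 lines, with slopes 0, 1, ..., 4). Only the lines that attain the minimum somewhere contribute to roots; other lines are dominated. Here the surviving (envelope) indices are i = 4, i = 3, i = 2, i = 1, i = 0.
Intersections between consecutive envelope lines give the roots: for adjacent envelope indices i < j the intersection is x = (a_i − a_j) / (j − i). Reading off the sorted break points: {-1, 5, 7, 8}.
Verification: at each break x_0, at least two indices attain the minimum of min_i(a_i + i · x_0).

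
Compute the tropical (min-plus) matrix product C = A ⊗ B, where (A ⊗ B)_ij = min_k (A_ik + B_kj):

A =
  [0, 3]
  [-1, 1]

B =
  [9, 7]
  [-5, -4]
A ⊗ B =
  [-2, -1]
  [-4, -3]

Apply the min-plus product entry-by-entry:
  C[0][0] = min over k of (A[0][0] + B[0][0] = 0 + 9 = 9, A[0][1] + B[1][0] = 3 + -5 = -2) = -2 (attained at k = 1)
  C[0][1] = min over k of (A[0][0] + B[0][1] = 0 + 7 = 7, A[0][1] + B[1][1] = 3 + -4 = -1) = -1 (attained at k = 1)
  C[1][0] = min over k of (A[1][0] + B[0][0] = -1 + 9 = 8, A[1][1] + B[1][0] = 1 + -5 = -4) = -4 (attained at k = 1)
  C[1][1] = min over k of (A[1][0] + B[0][1] = -1 + 7 = 6, A[1][1] + B[1][1] = 1 + -4 = -3) = -3 (attained at k = 1)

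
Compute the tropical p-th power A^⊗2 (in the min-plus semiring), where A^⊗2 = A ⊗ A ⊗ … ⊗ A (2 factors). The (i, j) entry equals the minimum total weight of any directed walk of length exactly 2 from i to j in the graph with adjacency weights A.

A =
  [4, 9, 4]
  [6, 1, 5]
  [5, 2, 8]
A^⊗2 =
  [8, 6, 8]
  [7, 2, 6]
  [8, 3, 7]

Each entry (A^⊗2)_ij equals the minimum over all length-2 walks i = v_0 → v_1 → … → v_2 = j of Σ_t A[v_t][v_{t+1}]. For example, for (i, j) = (0, 2) we minimise over 3 possible intermediate vertex sequences; the minimum is 8, attained along the walk 0 → 0 → 2.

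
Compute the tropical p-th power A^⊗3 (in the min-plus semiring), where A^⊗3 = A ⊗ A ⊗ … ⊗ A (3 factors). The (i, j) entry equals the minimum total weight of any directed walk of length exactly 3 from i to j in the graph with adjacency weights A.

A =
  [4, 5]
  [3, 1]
A^⊗3 =
  [9, 7]
  [5, 3]

Each entry (A^⊗3)_ij equals the minimum over all length-3 walks i = v_0 → v_1 → … → v_3 = j of Σ_t A[v_t][v_{t+1}]. For example, for (i, j) = (0, 1) we minimise over 4 possible intermediate vertex sequences; the minimum is 7, attained along the walk 0 → 1 → 1 → 1.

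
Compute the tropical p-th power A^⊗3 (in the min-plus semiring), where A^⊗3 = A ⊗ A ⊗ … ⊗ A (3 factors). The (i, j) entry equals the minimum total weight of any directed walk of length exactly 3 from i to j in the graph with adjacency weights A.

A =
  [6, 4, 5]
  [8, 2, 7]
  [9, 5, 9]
A^⊗3 =
  [14, 8, 13]
  [12, 6, 11]
  [15, 9, 14]

Each entry (A^⊗3)_ij equals the minimum over all length-3 walks i = v_0 → v_1 → … → v_3 = j of Σ_t A[v_t][v_{t+1}]. For example, for (i, j) = (0, 2) we minimise over 9 possible intermediate vertex sequences; the minimum is 13, attained along the walk 0 → 1 → 1 → 2.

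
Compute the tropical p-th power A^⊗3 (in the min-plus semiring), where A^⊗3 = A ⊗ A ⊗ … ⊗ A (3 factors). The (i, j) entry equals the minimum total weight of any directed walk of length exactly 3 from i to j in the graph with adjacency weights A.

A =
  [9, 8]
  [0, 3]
A^⊗3 =
  [11, 14]
  [6, 9]

Each entry (A^⊗3)_ij equals the minimum over all length-3 walks i = v_0 → v_1 → … → v_3 = j of Σ_t A[v_t][v_{t+1}]. For example, for (i, j) = (0, 1) we minimise over 4 possible intermediate vertex sequences; the minimum is 14, attained along the walk 0 → 1 → 1 → 1.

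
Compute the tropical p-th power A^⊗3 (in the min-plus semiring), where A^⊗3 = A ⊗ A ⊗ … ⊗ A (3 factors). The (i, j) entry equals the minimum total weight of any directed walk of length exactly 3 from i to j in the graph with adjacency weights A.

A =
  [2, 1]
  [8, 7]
A^⊗3 =
  [6, 5]
  [12, 11]

Each entry (A^⊗3)_ij equals the minimum over all length-3 walks i = v_0 → v_1 → … → v_3 = j of Σ_t A[v_t][v_{t+1}]. For example, for (i, j) = (0, 1) we minimise over 4 possible intermediate vertex sequences; the minimum is 5, attained along the walk 0 → 0 → 0 → 1.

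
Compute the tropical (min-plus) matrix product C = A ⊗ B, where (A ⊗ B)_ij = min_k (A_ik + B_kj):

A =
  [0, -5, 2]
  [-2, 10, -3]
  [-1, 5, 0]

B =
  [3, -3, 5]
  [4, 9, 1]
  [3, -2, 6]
A ⊗ B =
  [-1, -3, -4]
  [0, -5, 3]
  [2, -4, 4]

Apply the min-plus product entry-by-entry:
  C[0][0] = min over k of (A[0][0] + B[0][0] = 0 + 3 = 3, A[0][1] + B[1][0] = -5 + 4 = -1, A[0][2] + B[2][0] = 2 + 3 = 5) = -1 (attained at k = 1)
  C[0][1] = min over k of (A[0][0] + B[0][1] = 0 + -3 = -3, A[0][1] + B[1][1] = -5 + 9 = 4, A[0][2] + B[2][1] = 2 + -2 = 0) = -3 (attained at k = 0)
  C[0][2] = min over k of (A[0][0] + B[0][2] = 0 + 5 = 5, A[0][1] + B[1][2] = -5 + 1 = -4, A[0][2] + B[2][2] = 2 + 6 = 8) = -4 (attained at k = 1)
  C[1][0] = min over k of (A[1][0] + B[0][0] = -2 + 3 = 1, A[1][1] + B[1][0] = 10 + 4 = 14, A[1][2] + B[2][0] = -3 + 3 = 0) = 0 (attained at k = 2)
  C[1][1] = min over k of (A[1][0] + B[0][1] = -2 + -3 = -5, A[1][1] + B[1][1] = 10 + 9 = 19, A[1][2] + B[2][1] = -3 + -2 = -5) = -5 (attained at k = 0)
  C[1][2] = min over k of (A[1][0] + B[0][2] = -2 + 5 = 3, A[1][1] + B[1][2] = 10 + 1 = 11, A[1][2] + B[2][2] = -3 + 6 = 3) = 3 (attained at k = 0)
  C[2][0] = min over k of (A[2][0] + B[0][0] = -1 + 3 = 2, A[2][1] + B[1][0] = 5 + 4 = 9, A[2][2] + B[2][0] = 0 + 3 = 3) = 2 (attained at k = 0)
  C[2][1] = min over k of (A[2][0] + B[0][1] = -1 + -3 = -4, A[2][1] + B[1][1] = 5 + 9 = 14, A[2][2] + B[2][1] = 0 + -2 = -2) = -4 (attained at k = 0)
  C[2][2] = min over k of (A[2][0] + B[0][2] = -1 + 5 = 4, A[2][1] + B[1][2] = 5 + 1 = 6, A[2][2] + B[2][2] = 0 + 6 = 6) = 4 (attained at k = 0)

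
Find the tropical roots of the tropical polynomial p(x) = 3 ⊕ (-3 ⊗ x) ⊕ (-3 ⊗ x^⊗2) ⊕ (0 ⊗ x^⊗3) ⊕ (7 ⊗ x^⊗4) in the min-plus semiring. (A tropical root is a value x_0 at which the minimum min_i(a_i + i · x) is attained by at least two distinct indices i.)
Roots: {-7, -3, 0, 6}

Each tropical root is a break point of the lower envelope of the lines y = a_i + i · x (there are 5 lines, with slopes 0, 1, ..., 4). Only the lines that attain the minimum somewhere contribute to roots; other lines are dominated. Here the surviving (envelope) indices are i = 4, i = 3, i = 2, i = 1, i = 0.
Intersections between consecutive envelope lines give the roots: for adjacent envelope indices i < j the intersection is x = (a_i − a_j) / (j − i). Reading off the sorted break points: {-7, -3, 0, 6}.
Verification: at each break x_0, at least two indices attain the minimum of min_i(a_i + i · x_0).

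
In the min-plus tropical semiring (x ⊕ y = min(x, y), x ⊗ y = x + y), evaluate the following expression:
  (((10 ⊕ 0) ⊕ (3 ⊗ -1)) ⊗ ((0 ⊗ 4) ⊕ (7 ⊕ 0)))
(((10 ⊕ 0) ⊕ (3 ⊗ -1)) ⊗ ((0 ⊗ 4) ⊕ (7 ⊕ 0))) = 0

Expand innermost to outermost. Recall ⊕ takes the minimum of its arguments and ⊗ takes their sum. Working out the expression (((10 ⊕ 0) ⊕ (3 ⊗ -1)) ⊗ ((0 ⊗ 4) ⊕ (7 ⊕ 0))) gives 0.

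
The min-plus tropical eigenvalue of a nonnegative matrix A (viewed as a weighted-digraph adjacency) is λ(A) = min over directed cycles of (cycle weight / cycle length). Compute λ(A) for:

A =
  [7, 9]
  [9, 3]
λ(A) = 3

Enumerate directed cycles and compute their means (weight / length). Sample:
  cycle 0 → 0: weight = 7, length = 1, mean = 7/1 ≈ 7.000
  cycle 1 → 1: weight = 3, length = 1, mean = 3/1 ≈ 3.000
  cycle 0 → 1 → 0: weight = 18, length = 2, mean = 18/2 ≈ 9.000
  cycle 1 → 0 → 1: weight = 18, length = 2, mean = 18/2 ≈ 9.000
Minimum mean = 3.000, attained e.g. along the cycle 1 → 1 with weight 3 and length 1. So λ(A) = 3/1 = 3.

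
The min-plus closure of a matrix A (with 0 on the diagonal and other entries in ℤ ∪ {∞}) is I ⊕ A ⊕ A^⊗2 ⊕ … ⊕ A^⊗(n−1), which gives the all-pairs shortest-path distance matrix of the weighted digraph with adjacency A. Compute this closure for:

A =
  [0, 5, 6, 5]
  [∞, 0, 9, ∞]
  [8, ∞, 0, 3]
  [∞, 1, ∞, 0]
Closure =
  [0, 5, 6, 5]
  [17, 0, 9, 12]
  [8, 4, 0, 3]
  [18, 1, 10, 0]

This is the Floyd-Warshall all-pairs shortest-path computation. For each intermediate vertex k = 0, 1, …, 3, update dist[i][j] ← min(dist[i][j], dist[i][k] + dist[k][j]). The final matrix gives, for each (i, j), the minimum total weight of any directed path from i to j (possibly empty when i = j).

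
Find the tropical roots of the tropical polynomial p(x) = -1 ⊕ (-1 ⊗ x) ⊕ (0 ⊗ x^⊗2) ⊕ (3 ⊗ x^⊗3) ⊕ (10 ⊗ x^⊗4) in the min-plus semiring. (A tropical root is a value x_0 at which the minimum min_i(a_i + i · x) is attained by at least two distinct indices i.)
Roots: {-7, -3, -1, 0}

Each tropical root is a break point of the lower envelope of the lines y = a_i + i · x (there are 5 lines, with slopes 0, 1, ..., 4). Only the lines that attain the minimum somewhere contribute to roots; other lines are dominated. Here the surviving (envelope) indices are i = 4, i = 3, i = 2, i = 1, i = 0.
Intersections between consecutive envelope lines give the roots: for adjacent envelope indices i < j the intersection is x = (a_i − a_j) / (j − i). Reading off the sorted break points: {-7, -3, -1, 0}.
Verification: at each break x_0, at least two indices attain the minimum of min_i(a_i + i · x_0).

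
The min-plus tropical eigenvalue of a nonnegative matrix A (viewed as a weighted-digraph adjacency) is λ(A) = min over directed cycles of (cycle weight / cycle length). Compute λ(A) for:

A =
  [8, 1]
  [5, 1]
λ(A) = 1

Enumerate directed cycles and compute their means (weight / length). Sample:
  cycle 0 → 0: weight = 8, length = 1, mean = 8/1 ≈ 8.000
  cycle 1 → 1: weight = 1, length = 1, mean = 1/1 ≈ 1.000
  cycle 0 → 1 → 0: weight = 6, length = 2, mean = 6/2 ≈ 3.000
  cycle 1 → 0 → 1: weight = 6, length = 2, mean = 6/2 ≈ 3.000
Minimum mean = 1.000, attained e.g. along the cycle 1 → 1 with weight 1 and length 1. So λ(A) = 1/1 = 1.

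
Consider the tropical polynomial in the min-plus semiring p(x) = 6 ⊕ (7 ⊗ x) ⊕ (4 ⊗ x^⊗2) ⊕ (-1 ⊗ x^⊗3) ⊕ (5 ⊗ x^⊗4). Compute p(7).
p(7) = 6

A tropical monomial a ⊗ x^⊗i evaluates to a + i · x. Evaluating each term at x = 7:
  Term 0 contributes 6 + 0 · 7 = 6
  Term 1 contributes 7 + 1 · 7 = 14
  Term 2 contributes 4 + 2 · 7 = 18
  Term 3 contributes -1 + 3 · 7 = 20
  Term 4 contributes 5 + 4 · 7 = 33
p(7) = ⊕ of these = min[6, 14, 18, 20, 33] = 6.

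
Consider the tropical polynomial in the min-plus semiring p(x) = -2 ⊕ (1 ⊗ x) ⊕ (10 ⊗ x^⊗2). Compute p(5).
p(5) = -2

A tropical monomial a ⊗ x^⊗i evaluates to a + i · x. Evaluating each term at x = 5:
  Term 0 contributes -2 + 0 · 5 = -2
  Term 1 contributes 1 + 1 · 5 = 6
  Term 2 contributes 10 + 2 · 5 = 20
p(5) = ⊕ of these = min[-2, 6, 20] = -2.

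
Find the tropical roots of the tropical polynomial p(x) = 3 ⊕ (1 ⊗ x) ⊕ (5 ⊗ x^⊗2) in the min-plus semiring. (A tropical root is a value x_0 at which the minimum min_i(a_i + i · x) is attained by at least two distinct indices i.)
Roots: {-4, 2}

Each tropical root is a break point of the lower envelope of the lines y = a_i + i · x (there are 3 lines, with slopes 0, 1, ..., 2). Only the lines that attain the minimum somewhere contribute to roots; other lines are dominated. Here the surviving (envelope) indices are i = 2, i = 1, i = 0.
Intersections between consecutive envelope lines give the roots: for adjacent envelope indices i < j the intersection is x = (a_i − a_j) / (j − i). Reading off the sorted break points: {-4, 2}.
Verification: at each break x_0, at least two indices attain the minimum of min_i(a_i + i · x_0).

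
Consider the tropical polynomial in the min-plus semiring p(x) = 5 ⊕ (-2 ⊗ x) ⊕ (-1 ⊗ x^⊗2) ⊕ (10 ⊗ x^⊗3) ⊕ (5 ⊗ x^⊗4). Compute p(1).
p(1) = -1

A tropical monomial a ⊗ x^⊗i evaluates to a + i · x. Evaluating each term at x = 1:
  Term 0 contributes 5 + 0 · 1 = 5
  Term 1 contributes -2 + 1 · 1 = -1
  Term 2 contributes -1 + 2 · 1 = 1
  Term 3 contributes 10 + 3 · 1 = 13
  Term 4 contributes 5 + 4 · 1 = 9
p(1) = ⊕ of these = min[5, -1, 1, 13, 9] = -1.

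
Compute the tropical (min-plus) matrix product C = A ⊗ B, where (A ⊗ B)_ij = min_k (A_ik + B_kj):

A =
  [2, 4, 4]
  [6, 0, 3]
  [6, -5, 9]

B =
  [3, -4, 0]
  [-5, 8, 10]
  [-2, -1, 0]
A ⊗ B =
  [-1, -2, 2]
  [-5, 2, 3]
  [-10, 2, 5]

Apply the min-plus product entry-by-entry:
  C[0][0] = min over k of (A[0][0] + B[0][0] = 2 + 3 = 5, A[0][1] + B[1][0] = 4 + -5 = -1, A[0][2] + B[2][0] = 4 + -2 = 2) = -1 (attained at k = 1)
  C[0][1] = min over k of (A[0][0] + B[0][1] = 2 + -4 = -2, A[0][1] + B[1][1] = 4 + 8 = 12, A[0][2] + B[2][1] = 4 + -1 = 3) = -2 (attained at k = 0)
  C[0][2] = min over k of (A[0][0] + B[0][2] = 2 + 0 = 2, A[0][1] + B[1][2] = 4 + 10 = 14, A[0][2] + B[2][2] = 4 + 0 = 4) = 2 (attained at k = 0)
  C[1][0] = min over k of (A[1][0] + B[0][0] = 6 + 3 = 9, A[1][1] + B[1][0] = 0 + -5 = -5, A[1][2] + B[2][0] = 3 + -2 = 1) = -5 (attained at k = 1)
  C[1][1] = min over k of (A[1][0] + B[0][1] = 6 + -4 = 2, A[1][1] + B[1][1] = 0 + 8 = 8, A[1][2] + B[2][1] = 3 + -1 = 2) = 2 (attained at k = 0)
  C[1][2] = min over k of (A[1][0] + B[0][2] = 6 + 0 = 6, A[1][1] + B[1][2] = 0 + 10 = 10, A[1][2] + B[2][2] = 3 + 0 = 3) = 3 (attained at k = 2)
  C[2][0] = min over k of (A[2][0] + B[0][0] = 6 + 3 = 9, A[2][1] + B[1][0] = -5 + -5 = -10, A[2][2] + B[2][0] = 9 + -2 = 7) = -10 (attained at k = 1)
  C[2][1] = min over k of (A[2][0] + B[0][1] = 6 + -4 = 2, A[2][1] + B[1][1] = -5 + 8 = 3, A[2][2] + B[2][1] = 9 + -1 = 8) = 2 (attained at k = 0)
  C[2][2] = min over k of (A[2][0] + B[0][2] = 6 + 0 = 6, A[2][1] + B[1][2] = -5 + 10 = 5, A[2][2] + B[2][2] = 9 + 0 = 9) = 5 (attained at k = 1)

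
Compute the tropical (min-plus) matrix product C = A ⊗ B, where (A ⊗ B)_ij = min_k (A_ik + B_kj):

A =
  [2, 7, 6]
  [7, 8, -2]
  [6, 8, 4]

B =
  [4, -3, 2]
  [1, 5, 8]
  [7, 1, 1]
A ⊗ B =
  [6, -1, 4]
  [5, -1, -1]
  [9, 3, 5]

Apply the min-plus product entry-by-entry:
  C[0][0] = min over k of (A[0][0] + B[0][0] = 2 + 4 = 6, A[0][1] + B[1][0] = 7 + 1 = 8, A[0][2] + B[2][0] = 6 + 7 = 13) = 6 (attained at k = 0)
  C[0][1] = min over k of (A[0][0] + B[0][1] = 2 + -3 = -1, A[0][1] + B[1][1] = 7 + 5 = 12, A[0][2] + B[2][1] = 6 + 1 = 7) = -1 (attained at k = 0)
  C[0][2] = min over k of (A[0][0] + B[0][2] = 2 + 2 = 4, A[0][1] + B[1][2] = 7 + 8 = 15, A[0][2] + B[2][2] = 6 + 1 = 7) = 4 (attained at k = 0)
  C[1][0] = min over k of (A[1][0] + B[0][0] = 7 + 4 = 11, A[1][1] + B[1][0] = 8 + 1 = 9, A[1][2] + B[2][0] = -2 + 7 = 5) = 5 (attained at k = 2)
  C[1][1] = min over k of (A[1][0] + B[0][1] = 7 + -3 = 4, A[1][1] + B[1][1] = 8 + 5 = 13, A[1][2] + B[2][1] = -2 + 1 = -1) = -1 (attained at k = 2)
  C[1][2] = min over k of (A[1][0] + B[0][2] = 7 + 2 = 9, A[1][1] + B[1][2] = 8 + 8 = 16, A[1][2] + B[2][2] = -2 + 1 = -1) = -1 (attained at k = 2)
  C[2][0] = min over k of (A[2][0] + B[0][0] = 6 + 4 = 10, A[2][1] + B[1][0] = 8 + 1 = 9, A[2][2] + B[2][0] = 4 + 7 = 11) = 9 (attained at k = 1)
  C[2][1] = min over k of (A[2][0] + B[0][1] = 6 + -3 = 3, A[2][1] + B[1][1] = 8 + 5 = 13, A[2][2] + B[2][1] = 4 + 1 = 5) = 3 (attained at k = 0)
  C[2][2] = min over k of (A[2][0] + B[0][2] = 6 + 2 = 8, A[2][1] + B[1][2] = 8 + 8 = 16, A[2][2] + B[2][2] = 4 + 1 = 5) = 5 (attained at k = 2)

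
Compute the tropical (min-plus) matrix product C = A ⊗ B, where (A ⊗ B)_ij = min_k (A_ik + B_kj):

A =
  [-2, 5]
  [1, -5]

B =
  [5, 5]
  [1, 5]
A ⊗ B =
  [3, 3]
  [-4, 0]

Apply the min-plus product entry-by-entry:
  C[0][0] = min over k of (A[0][0] + B[0][0] = -2 + 5 = 3, A[0][1] + B[1][0] = 5 + 1 = 6) = 3 (attained at k = 0)
  C[0][1] = min over k of (A[0][0] + B[0][1] = -2 + 5 = 3, A[0][1] + B[1][1] = 5 + 5 = 10) = 3 (attained at k = 0)
  C[1][0] = min over k of (A[1][0] + B[0][0] = 1 + 5 = 6, A[1][1] + B[1][0] = -5 + 1 = -4) = -4 (attained at k = 1)
  C[1][1] = min over k of (A[1][0] + B[0][1] = 1 + 5 = 6, A[1][1] + B[1][1] = -5 + 5 = 0) = 0 (attained at k = 1)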